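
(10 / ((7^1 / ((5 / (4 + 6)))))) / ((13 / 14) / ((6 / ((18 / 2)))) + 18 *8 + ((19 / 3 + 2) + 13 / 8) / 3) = 360 / 74951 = 0.00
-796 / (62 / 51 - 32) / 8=10149 / 3140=3.23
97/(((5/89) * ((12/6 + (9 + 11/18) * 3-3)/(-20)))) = -207192/167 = -1240.67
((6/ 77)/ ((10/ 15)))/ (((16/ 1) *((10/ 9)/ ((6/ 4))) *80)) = 243/ 1971200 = 0.00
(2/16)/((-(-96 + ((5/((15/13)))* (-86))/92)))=69/55228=0.00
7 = 7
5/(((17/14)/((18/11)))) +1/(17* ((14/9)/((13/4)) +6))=956367/141746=6.75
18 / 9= 2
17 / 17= 1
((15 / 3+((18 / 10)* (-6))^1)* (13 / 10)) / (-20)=377 / 1000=0.38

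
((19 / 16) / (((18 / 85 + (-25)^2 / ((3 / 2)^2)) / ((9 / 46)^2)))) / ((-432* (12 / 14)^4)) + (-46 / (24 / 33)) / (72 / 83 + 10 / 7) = -27.55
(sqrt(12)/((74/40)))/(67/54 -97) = -2160 * sqrt(3)/191327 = -0.02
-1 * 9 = -9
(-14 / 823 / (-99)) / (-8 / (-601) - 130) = -4207 / 3182573097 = -0.00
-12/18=-2/3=-0.67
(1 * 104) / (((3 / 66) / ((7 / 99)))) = 1456 / 9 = 161.78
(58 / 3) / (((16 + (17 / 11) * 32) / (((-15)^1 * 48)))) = -638 / 3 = -212.67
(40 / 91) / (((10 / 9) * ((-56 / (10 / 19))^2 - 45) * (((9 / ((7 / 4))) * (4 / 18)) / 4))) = 0.00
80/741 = 0.11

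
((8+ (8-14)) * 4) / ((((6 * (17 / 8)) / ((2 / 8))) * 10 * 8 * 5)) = 1 / 2550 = 0.00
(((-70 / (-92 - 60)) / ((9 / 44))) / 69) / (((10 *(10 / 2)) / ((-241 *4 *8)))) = -296912 / 58995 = -5.03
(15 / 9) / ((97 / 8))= 0.14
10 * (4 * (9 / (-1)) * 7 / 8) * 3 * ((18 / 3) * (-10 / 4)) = 14175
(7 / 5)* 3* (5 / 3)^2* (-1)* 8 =-280 / 3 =-93.33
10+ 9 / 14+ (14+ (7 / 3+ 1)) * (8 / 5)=8059 / 210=38.38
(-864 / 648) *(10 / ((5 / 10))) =-80 / 3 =-26.67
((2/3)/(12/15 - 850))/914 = -0.00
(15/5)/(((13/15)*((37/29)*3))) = 435/481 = 0.90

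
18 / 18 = 1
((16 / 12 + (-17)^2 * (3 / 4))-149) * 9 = 2487 / 4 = 621.75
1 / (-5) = -1 / 5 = -0.20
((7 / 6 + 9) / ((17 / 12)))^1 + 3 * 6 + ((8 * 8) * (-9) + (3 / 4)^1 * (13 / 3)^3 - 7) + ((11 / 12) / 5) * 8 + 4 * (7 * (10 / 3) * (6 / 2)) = -658907 / 3060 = -215.33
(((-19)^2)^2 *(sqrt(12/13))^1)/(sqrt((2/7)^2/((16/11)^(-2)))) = 10034717 *sqrt(39)/208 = 301282.63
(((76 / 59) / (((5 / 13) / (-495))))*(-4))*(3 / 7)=1173744 / 413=2842.00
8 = 8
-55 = -55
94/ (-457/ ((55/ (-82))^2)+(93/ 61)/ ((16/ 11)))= -0.09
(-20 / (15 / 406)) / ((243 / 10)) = -16240 / 729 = -22.28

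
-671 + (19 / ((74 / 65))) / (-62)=-3079783 / 4588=-671.27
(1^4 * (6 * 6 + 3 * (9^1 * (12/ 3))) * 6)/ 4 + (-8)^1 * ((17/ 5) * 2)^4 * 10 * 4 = -85498504/ 125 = -683988.03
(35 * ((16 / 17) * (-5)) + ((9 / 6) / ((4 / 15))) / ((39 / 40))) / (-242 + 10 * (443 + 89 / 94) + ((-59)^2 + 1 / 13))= -1650875 / 79757047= -0.02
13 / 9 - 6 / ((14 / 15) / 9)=-3554 / 63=-56.41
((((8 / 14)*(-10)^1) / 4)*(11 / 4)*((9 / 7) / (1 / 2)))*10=-4950 / 49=-101.02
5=5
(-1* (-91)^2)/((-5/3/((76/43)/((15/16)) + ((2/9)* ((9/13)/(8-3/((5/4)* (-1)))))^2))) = 6807904621/726700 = 9368.25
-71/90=-0.79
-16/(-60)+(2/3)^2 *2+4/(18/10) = 152/45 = 3.38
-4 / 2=-2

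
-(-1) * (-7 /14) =-1 /2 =-0.50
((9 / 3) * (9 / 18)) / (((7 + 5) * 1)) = 1 / 8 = 0.12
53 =53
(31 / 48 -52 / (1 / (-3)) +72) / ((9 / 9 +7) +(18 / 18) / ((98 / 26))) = 107555 / 3888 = 27.66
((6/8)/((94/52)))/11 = 39/1034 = 0.04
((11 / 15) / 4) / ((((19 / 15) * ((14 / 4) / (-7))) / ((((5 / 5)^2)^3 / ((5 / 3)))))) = -33 / 190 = -0.17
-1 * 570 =-570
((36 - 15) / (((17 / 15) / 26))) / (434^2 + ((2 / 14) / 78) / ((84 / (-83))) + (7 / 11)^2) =45450765360 / 17769966498269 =0.00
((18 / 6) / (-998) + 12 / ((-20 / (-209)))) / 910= 625731 / 4540900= 0.14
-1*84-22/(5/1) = -442/5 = -88.40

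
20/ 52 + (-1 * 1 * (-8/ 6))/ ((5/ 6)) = 129/ 65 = 1.98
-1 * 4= -4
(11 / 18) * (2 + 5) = 77 / 18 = 4.28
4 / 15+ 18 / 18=19 / 15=1.27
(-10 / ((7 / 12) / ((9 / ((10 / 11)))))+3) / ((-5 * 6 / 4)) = 778 / 35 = 22.23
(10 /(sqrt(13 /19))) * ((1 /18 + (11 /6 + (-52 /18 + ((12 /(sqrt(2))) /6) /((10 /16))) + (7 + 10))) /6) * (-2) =16 * sqrt(247) * (-10 - sqrt(2)) /39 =-73.60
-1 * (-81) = 81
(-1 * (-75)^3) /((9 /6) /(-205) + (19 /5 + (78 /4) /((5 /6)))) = 172968750 /11149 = 15514.28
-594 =-594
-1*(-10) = 10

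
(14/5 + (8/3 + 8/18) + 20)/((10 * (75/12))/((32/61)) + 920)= 74624/2992725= 0.02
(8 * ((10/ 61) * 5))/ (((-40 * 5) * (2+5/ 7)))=-14/ 1159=-0.01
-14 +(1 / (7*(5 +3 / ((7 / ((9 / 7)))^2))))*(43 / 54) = -9244739 / 661392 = -13.98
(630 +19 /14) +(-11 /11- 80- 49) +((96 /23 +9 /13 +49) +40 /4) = 2366025 /4186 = 565.22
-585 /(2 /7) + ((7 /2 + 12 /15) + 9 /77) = -786587 /385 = -2043.08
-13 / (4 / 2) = -13 / 2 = -6.50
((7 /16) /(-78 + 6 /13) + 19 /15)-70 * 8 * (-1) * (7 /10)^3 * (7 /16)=4913051 /57600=85.30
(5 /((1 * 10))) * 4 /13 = 2 /13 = 0.15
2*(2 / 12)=1 / 3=0.33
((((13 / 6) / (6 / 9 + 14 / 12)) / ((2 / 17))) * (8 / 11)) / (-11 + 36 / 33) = -884 / 1199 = -0.74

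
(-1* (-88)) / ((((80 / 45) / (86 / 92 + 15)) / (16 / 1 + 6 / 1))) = 798237 / 46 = 17352.98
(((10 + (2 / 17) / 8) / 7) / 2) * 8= 681 / 119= 5.72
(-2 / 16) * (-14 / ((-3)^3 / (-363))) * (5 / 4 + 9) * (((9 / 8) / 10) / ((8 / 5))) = 34727 / 2048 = 16.96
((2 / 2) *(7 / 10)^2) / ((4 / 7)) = 343 / 400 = 0.86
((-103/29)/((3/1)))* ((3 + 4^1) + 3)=-1030/87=-11.84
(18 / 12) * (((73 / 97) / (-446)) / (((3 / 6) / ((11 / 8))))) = -0.01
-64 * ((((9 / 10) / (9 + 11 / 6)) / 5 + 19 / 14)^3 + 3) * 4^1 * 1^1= -2107200277000864 / 1471818359375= -1431.70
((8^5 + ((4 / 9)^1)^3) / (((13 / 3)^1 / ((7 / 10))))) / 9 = 83607776 / 142155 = 588.15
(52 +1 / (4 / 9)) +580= 2537 / 4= 634.25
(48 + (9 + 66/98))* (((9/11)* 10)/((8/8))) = 254340/539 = 471.87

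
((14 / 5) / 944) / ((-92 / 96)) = -21 / 6785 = -0.00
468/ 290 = 234/ 145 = 1.61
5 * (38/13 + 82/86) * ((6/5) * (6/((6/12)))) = 156024/559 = 279.11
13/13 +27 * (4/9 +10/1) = 283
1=1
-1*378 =-378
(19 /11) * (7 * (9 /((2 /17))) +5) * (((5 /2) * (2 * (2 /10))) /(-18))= -20539 /396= -51.87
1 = 1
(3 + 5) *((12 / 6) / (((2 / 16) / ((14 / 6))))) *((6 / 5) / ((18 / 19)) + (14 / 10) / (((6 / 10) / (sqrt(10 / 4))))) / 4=4256 / 45 + 784 *sqrt(10) / 9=370.05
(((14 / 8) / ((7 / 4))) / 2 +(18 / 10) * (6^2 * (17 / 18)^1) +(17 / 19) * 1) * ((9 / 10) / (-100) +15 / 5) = 35571963 / 190000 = 187.22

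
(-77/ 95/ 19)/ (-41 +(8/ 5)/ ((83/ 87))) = 6391/ 5891159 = 0.00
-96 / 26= -48 / 13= -3.69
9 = 9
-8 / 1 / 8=-1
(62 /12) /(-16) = -0.32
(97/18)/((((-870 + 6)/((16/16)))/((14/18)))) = -679/139968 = -0.00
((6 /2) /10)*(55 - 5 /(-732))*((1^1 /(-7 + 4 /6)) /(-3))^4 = 8053 /63596648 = 0.00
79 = 79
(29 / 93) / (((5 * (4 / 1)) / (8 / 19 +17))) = 9599 / 35340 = 0.27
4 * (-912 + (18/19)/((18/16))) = -69248/19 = -3644.63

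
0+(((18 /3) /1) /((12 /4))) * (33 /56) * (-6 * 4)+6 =-156 /7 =-22.29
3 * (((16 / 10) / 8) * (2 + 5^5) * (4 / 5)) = 37524 / 25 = 1500.96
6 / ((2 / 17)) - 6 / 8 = 201 / 4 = 50.25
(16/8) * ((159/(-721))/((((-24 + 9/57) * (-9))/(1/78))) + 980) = 74898892153/38213721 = 1960.00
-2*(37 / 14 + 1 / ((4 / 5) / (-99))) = 3391 / 14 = 242.21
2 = 2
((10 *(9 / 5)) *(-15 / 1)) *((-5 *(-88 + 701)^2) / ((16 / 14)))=443877131.25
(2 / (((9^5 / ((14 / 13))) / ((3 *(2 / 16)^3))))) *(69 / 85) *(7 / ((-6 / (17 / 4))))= -1127 / 1310100480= -0.00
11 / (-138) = -11 / 138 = -0.08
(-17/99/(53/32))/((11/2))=-0.02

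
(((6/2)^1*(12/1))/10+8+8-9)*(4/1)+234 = 276.40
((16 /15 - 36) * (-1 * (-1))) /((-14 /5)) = 262 /21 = 12.48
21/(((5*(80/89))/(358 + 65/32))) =21532749/12800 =1682.25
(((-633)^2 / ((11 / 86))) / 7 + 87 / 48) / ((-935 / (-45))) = 4962152673 / 230384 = 21538.62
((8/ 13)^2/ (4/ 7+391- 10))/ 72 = 56/ 4062591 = 0.00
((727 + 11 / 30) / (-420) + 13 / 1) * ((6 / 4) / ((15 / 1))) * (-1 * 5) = -141979 / 25200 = -5.63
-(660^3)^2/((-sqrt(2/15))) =41326975008000000 * sqrt(30) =226357164453338428.02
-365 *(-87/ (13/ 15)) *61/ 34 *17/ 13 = 29055825/ 338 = 85963.98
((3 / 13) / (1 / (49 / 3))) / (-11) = -49 / 143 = -0.34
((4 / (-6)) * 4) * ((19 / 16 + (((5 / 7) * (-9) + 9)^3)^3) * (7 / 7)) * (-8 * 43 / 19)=546016642680412 / 2300155599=237382.48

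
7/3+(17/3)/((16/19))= 145/16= 9.06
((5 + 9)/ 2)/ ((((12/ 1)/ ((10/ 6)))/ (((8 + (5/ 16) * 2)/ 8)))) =805/ 768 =1.05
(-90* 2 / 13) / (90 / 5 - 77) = 180 / 767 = 0.23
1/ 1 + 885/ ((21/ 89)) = 26262/ 7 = 3751.71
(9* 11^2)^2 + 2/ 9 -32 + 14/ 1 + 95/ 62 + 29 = 1185933.75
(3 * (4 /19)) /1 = 0.63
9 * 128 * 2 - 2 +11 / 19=43749 / 19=2302.58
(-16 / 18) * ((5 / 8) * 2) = -10 / 9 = -1.11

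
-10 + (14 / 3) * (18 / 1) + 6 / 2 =77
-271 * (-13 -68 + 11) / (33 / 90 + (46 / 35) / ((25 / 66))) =99592500 / 20141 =4944.76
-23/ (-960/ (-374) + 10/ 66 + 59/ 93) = -133331/ 19436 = -6.86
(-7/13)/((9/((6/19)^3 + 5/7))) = -0.04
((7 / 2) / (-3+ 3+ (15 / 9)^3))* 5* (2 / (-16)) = -189 / 400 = -0.47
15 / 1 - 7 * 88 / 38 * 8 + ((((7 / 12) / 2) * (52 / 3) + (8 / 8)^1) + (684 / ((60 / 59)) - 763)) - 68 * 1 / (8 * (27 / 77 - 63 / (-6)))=-190314953 / 952470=-199.81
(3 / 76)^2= 9 / 5776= 0.00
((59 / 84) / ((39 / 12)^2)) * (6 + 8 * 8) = 2360 / 507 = 4.65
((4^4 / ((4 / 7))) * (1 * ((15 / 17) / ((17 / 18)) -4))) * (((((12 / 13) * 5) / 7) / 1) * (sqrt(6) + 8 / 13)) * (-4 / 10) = 10887168 / 48841 + 1360896 * sqrt(6) / 3757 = 1110.19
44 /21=2.10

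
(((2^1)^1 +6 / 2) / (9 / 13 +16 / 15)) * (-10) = -9750 / 343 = -28.43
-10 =-10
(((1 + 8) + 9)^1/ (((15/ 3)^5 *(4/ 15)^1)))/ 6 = 9/ 2500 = 0.00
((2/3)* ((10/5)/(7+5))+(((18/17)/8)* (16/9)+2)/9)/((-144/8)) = -55/2754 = -0.02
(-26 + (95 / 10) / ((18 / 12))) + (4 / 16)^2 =-941 / 48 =-19.60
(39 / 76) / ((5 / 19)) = 39 / 20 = 1.95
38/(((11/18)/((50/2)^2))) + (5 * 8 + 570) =434210/11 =39473.64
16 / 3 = 5.33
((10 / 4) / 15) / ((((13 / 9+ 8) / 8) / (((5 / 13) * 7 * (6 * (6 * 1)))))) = 3024 / 221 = 13.68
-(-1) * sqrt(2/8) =1/2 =0.50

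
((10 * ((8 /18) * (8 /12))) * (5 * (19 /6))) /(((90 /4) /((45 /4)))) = 1900 /81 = 23.46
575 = 575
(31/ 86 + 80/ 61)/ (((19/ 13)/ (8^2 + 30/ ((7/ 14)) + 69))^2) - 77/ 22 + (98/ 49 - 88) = 27522329907/ 946903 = 29065.63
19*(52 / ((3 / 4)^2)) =15808 / 9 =1756.44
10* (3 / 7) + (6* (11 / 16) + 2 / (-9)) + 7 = 7655 / 504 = 15.19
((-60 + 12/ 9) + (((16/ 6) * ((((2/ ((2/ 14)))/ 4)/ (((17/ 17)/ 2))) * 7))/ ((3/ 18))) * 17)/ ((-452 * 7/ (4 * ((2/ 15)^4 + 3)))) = -6046476928/ 120133125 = -50.33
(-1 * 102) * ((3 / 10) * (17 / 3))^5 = -72412707 / 50000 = -1448.25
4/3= 1.33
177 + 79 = 256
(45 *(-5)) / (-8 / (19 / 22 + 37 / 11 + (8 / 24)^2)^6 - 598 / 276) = 108473273669547587070 / 1045135895554990961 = 103.79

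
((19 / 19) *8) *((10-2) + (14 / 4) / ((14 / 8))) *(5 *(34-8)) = 10400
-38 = -38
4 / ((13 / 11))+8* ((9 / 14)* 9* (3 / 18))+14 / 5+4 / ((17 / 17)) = 8144 / 455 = 17.90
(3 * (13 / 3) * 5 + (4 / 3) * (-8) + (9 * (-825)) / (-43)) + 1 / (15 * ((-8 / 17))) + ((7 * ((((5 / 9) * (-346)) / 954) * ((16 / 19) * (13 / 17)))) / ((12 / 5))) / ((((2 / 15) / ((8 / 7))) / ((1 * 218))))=-1145490138023 / 2385019080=-480.29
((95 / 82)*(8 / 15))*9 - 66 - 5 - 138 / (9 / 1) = -9935 / 123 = -80.77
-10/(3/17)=-170/3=-56.67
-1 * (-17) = 17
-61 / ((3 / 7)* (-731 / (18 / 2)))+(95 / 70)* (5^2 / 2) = 383093 / 20468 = 18.72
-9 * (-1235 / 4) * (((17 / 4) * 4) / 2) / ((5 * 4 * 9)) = 4199 / 32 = 131.22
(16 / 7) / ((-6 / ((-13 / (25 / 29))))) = 5.74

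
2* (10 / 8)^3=125 / 32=3.91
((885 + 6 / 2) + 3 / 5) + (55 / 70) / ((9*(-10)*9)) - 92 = 9033433 / 11340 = 796.60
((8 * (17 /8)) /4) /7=17 /28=0.61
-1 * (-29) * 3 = 87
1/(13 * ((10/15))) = 3/26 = 0.12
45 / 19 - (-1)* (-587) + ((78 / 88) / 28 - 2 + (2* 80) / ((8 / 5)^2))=-12268131 / 23408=-524.10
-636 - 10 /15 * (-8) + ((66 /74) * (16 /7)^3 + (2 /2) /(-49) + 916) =11268223 /38073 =295.96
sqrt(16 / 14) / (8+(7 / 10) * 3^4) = 20 * sqrt(14) / 4529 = 0.02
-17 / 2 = -8.50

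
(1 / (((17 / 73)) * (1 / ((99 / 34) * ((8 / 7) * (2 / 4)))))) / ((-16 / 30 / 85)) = -542025 / 476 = -1138.71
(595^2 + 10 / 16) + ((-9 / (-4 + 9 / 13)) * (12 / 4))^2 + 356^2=7112411565 / 14792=480828.26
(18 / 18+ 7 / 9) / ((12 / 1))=4 / 27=0.15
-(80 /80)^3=-1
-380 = -380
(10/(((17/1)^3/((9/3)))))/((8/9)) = 135/19652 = 0.01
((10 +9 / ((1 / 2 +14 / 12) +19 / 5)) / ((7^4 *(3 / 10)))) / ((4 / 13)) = 62075 / 1181292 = 0.05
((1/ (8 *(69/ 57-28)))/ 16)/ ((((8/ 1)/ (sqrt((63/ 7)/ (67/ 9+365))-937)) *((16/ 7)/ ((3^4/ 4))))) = 10094301/ 33357824-96957 *sqrt(838)/ 55907713024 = 0.30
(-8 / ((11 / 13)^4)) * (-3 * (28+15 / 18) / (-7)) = -19764212 / 102487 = -192.85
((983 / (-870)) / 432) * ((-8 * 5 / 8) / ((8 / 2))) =983 / 300672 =0.00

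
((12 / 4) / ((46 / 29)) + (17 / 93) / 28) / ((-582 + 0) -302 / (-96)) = -0.00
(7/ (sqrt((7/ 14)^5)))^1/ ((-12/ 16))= -112*sqrt(2)/ 3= -52.80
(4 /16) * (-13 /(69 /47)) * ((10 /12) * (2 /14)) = -3055 /11592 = -0.26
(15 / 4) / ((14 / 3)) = 45 / 56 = 0.80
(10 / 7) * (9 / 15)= 0.86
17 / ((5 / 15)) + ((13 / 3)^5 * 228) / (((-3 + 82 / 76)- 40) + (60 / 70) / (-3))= -7459680551 / 909387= -8202.98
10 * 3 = 30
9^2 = 81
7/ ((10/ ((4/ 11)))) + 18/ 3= 344/ 55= 6.25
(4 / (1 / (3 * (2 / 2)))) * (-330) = -3960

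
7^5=16807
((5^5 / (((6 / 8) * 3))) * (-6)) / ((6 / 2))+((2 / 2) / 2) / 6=-99997 / 36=-2777.69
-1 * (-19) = 19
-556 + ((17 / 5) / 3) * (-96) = -3324 / 5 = -664.80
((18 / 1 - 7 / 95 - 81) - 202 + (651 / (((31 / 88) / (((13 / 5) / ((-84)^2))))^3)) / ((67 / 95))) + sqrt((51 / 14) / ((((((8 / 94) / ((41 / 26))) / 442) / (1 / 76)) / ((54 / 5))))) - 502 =-766505620701635833 / 999259442130600 + 153 * sqrt(1281455) / 2660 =-701.96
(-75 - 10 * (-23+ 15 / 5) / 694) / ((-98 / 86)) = 1114775 / 17003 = 65.56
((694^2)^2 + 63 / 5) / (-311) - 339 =-745894990.15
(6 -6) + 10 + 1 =11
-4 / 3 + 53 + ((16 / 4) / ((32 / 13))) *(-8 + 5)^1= 1123 / 24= 46.79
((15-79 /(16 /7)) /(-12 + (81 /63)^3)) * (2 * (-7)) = -27.74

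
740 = 740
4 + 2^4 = 20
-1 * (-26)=26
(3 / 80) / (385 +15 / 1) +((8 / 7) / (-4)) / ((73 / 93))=-5950467 / 16352000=-0.36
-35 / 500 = -7 / 100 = -0.07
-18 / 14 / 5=-9 / 35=-0.26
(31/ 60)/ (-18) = -31/ 1080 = -0.03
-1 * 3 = -3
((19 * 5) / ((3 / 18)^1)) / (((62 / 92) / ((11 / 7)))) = 288420 / 217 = 1329.12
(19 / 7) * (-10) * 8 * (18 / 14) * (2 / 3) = -9120 / 49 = -186.12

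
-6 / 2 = -3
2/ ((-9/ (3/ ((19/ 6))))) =-4/ 19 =-0.21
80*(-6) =-480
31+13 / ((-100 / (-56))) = 957 / 25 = 38.28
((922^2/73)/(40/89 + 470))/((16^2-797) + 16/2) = -37828738/814559915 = -0.05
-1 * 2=-2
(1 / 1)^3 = 1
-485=-485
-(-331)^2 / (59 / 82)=-8984002 / 59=-152271.22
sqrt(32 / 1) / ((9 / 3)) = 4 * sqrt(2) / 3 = 1.89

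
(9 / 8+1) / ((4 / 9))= 153 / 32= 4.78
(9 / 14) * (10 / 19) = 45 / 133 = 0.34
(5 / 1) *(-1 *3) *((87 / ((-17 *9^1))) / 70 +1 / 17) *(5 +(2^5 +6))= -7783 / 238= -32.70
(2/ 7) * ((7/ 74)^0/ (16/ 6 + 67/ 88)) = 528/ 6335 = 0.08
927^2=859329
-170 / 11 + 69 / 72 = -3827 / 264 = -14.50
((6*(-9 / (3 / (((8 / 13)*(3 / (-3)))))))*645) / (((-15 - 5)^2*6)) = 387 / 130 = 2.98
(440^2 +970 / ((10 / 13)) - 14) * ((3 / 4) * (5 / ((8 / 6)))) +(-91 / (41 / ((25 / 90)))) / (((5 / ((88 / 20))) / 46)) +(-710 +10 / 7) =113088628873 / 206640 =547273.66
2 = 2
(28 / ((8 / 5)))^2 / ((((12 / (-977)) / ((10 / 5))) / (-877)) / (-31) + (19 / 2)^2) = 6507616255 / 1917754663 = 3.39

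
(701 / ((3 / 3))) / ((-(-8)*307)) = 701 / 2456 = 0.29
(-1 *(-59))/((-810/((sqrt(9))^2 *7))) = -413/90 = -4.59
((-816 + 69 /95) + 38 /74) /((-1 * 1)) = 2863882 /3515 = 814.76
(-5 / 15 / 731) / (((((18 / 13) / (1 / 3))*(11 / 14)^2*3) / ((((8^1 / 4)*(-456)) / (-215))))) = -387296 / 1540374165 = -0.00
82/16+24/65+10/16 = 1591/260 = 6.12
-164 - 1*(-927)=763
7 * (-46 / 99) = -322 / 99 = -3.25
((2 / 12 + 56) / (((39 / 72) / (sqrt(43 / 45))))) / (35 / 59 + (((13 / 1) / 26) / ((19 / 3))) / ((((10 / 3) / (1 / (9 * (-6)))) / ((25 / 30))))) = 170.97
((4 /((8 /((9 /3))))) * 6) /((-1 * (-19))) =9 /19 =0.47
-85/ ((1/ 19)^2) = -30685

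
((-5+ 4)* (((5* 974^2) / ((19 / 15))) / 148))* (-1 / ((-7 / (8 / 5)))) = -28460280 / 4921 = -5783.43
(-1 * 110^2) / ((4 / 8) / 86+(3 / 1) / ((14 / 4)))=-14568400 / 1039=-14021.56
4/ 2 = 2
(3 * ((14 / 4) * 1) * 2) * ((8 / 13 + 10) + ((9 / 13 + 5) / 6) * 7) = 4711 / 13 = 362.38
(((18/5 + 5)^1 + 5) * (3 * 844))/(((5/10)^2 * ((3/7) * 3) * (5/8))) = 12855808/75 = 171410.77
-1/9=-0.11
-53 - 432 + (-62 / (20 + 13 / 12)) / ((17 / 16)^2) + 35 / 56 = -284852087 / 584936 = -486.98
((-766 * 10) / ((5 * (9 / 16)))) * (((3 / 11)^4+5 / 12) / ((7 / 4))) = -1818226624 / 2767149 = -657.08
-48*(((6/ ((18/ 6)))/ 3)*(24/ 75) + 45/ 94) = -39032/ 1175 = -33.22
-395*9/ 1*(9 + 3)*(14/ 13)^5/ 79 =-290424960/ 371293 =-782.20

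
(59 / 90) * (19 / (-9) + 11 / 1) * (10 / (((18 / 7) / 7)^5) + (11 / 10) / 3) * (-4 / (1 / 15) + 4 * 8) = -5834544609754 / 23914845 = -243971.67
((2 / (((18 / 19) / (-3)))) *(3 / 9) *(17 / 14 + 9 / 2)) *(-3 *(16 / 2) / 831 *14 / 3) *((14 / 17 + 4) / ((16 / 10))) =623200 / 127143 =4.90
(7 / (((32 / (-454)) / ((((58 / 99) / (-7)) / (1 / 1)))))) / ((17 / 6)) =6583 / 2244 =2.93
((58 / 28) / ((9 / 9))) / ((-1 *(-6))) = 29 / 84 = 0.35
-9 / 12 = -3 / 4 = -0.75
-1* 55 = -55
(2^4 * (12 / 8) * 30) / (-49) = -14.69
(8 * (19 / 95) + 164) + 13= 178.60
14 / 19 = 0.74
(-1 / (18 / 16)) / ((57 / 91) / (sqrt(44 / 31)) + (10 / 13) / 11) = 2242240 / 9794781 - 304304 * sqrt(341) / 3264927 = -1.49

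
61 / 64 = 0.95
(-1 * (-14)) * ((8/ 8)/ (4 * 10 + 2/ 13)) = 91/ 261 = 0.35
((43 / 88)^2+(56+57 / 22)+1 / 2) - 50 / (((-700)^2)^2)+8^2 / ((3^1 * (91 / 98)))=82.30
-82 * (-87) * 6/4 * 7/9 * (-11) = -91553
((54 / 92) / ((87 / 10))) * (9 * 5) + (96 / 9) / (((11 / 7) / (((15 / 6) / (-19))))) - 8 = -2449517 / 418209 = -5.86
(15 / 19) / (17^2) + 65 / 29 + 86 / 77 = 41210504 / 12261403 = 3.36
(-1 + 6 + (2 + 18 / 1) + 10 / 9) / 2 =235 / 18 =13.06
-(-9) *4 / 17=36 / 17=2.12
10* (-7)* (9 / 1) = -630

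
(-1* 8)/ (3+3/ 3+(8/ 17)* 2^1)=-34/ 21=-1.62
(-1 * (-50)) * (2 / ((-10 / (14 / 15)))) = -28 / 3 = -9.33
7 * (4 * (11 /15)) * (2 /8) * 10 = 154 /3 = 51.33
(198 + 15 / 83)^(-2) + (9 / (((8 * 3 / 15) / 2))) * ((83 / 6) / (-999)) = -12474225791 / 80088601896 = -0.16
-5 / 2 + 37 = 34.50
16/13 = 1.23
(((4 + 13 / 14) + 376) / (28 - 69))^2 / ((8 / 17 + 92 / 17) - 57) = -483495113 / 286314644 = -1.69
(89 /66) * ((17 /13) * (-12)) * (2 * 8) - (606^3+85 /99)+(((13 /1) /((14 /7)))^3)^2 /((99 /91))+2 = -555300168377 /2496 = -222476029.00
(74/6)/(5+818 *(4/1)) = 37/9831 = 0.00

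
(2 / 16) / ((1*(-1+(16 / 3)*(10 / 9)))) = 27 / 1064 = 0.03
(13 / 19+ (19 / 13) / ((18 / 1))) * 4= 6806 / 2223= 3.06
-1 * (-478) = 478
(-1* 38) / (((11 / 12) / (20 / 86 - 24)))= 466032 / 473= 985.27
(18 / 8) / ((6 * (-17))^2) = 1 / 4624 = 0.00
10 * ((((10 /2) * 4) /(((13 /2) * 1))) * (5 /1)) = 2000 /13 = 153.85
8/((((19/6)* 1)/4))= 10.11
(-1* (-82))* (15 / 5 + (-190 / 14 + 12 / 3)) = -3772 / 7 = -538.86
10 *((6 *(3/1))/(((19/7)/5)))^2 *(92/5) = 73029600/361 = 202298.06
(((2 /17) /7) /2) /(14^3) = 1 /326536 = 0.00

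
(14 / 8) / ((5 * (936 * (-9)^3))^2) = 7 / 46559333433600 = 0.00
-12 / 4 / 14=-3 / 14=-0.21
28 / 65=0.43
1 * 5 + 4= 9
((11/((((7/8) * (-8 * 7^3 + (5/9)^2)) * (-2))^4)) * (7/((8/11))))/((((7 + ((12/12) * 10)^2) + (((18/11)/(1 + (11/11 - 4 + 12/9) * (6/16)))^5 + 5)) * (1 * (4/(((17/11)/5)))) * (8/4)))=1296418165725177/285361871724318168739355601862300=0.00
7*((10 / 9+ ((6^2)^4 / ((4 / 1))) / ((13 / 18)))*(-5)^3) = -59521505750 / 117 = -508730818.38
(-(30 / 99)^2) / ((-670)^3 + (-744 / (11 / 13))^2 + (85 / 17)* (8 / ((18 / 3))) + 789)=100 / 326688112263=0.00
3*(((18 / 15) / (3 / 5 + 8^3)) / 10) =9 / 12815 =0.00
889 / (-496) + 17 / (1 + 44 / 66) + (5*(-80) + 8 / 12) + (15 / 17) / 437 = -21607038323 / 55271760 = -390.92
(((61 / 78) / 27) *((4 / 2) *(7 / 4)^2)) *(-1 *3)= -2989 / 5616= -0.53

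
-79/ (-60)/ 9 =79/ 540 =0.15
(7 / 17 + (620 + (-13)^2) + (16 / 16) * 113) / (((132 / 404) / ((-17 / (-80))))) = 1549441 / 2640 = 586.91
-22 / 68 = -11 / 34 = -0.32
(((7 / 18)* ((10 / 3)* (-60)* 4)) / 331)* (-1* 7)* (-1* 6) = -39200 / 993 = -39.48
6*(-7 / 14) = -3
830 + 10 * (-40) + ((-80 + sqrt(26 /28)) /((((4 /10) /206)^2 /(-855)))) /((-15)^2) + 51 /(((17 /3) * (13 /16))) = 1048174934 /13 - 1007855 * sqrt(182) /14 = 79657647.70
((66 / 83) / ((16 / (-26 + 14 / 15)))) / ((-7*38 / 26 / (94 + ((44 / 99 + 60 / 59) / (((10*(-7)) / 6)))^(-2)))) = 638377846249 / 33237104320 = 19.21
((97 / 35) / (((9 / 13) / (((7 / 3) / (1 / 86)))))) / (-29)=-108446 / 3915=-27.70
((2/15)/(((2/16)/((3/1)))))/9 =16/45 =0.36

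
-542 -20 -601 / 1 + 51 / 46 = -53447 / 46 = -1161.89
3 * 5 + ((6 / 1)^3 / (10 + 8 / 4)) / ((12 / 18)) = 42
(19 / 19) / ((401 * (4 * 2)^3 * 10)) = 1 / 2053120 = 0.00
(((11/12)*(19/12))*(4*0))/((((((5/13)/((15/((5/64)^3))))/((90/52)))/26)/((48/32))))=0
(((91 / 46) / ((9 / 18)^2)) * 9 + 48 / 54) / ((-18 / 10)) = -40.06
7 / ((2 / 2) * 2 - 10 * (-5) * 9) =7 / 452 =0.02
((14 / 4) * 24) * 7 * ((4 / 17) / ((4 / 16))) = 9408 / 17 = 553.41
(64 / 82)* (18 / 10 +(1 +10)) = 2048 / 205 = 9.99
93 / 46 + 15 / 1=783 / 46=17.02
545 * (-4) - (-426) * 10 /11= -19720 /11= -1792.73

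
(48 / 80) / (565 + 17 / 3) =9 / 8560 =0.00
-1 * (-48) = 48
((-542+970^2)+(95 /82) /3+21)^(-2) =60516 /53515109106222241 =0.00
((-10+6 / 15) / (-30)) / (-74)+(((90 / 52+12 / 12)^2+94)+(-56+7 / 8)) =57937517 / 1250600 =46.33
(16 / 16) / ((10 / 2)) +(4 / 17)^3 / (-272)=83501 / 417605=0.20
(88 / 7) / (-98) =-0.13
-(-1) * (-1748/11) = -1748/11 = -158.91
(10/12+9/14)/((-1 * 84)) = -31/1764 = -0.02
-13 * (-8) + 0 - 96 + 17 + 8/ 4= 27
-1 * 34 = -34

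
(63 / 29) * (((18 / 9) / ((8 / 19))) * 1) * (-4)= -41.28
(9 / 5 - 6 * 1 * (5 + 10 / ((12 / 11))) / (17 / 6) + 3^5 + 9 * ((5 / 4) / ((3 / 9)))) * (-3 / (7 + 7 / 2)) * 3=-213.04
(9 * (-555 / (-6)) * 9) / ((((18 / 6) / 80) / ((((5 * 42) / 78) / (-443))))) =-6993000 / 5759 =-1214.27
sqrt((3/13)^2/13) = 0.06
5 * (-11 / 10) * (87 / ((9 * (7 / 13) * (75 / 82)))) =-170027 / 1575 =-107.95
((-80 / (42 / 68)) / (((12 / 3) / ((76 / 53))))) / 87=-51680 / 96831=-0.53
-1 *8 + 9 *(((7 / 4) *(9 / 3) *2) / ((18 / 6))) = 47 / 2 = 23.50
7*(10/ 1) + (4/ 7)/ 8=70.07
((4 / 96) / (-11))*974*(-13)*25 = 158275 / 132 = 1199.05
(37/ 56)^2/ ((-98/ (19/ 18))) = -26011/ 5531904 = -0.00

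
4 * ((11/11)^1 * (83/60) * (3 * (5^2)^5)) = 162109375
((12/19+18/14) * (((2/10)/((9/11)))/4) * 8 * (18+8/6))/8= 5423/2394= 2.27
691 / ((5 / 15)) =2073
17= 17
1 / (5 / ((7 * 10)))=14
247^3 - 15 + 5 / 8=120553669 / 8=15069208.62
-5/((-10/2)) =1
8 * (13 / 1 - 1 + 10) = 176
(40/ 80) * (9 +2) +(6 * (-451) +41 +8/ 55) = -292529/ 110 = -2659.35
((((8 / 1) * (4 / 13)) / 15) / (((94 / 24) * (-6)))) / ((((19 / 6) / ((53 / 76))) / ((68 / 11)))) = -115328 / 12131405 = -0.01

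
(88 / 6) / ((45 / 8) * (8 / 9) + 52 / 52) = 22 / 9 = 2.44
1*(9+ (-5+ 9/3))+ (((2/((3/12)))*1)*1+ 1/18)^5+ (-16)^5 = -1917245087567/1889568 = -1014647.31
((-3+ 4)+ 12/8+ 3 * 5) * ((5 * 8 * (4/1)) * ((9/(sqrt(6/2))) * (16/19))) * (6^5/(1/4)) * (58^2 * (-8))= -10255775664399.52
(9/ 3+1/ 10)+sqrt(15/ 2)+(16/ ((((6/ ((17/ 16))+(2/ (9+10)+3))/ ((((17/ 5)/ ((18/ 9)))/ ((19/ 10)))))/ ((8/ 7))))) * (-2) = -126381/ 197890+sqrt(30)/ 2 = 2.10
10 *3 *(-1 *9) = -270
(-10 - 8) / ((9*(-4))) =1 / 2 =0.50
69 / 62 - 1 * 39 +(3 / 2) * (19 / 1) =-291 / 31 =-9.39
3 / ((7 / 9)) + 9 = 90 / 7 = 12.86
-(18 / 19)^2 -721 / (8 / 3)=-783435 / 2888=-271.27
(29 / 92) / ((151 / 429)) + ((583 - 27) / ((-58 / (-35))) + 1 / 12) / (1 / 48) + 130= 6542464781 / 402868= 16239.72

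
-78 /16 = -39 /8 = -4.88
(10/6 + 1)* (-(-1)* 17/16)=17/6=2.83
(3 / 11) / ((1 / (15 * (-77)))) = -315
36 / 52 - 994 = -12913 / 13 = -993.31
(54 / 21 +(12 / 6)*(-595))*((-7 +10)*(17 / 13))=-423912 / 91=-4658.37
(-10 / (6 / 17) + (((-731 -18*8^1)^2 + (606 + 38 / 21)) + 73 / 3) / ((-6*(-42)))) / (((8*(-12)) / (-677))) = 899364035 / 42336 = 21243.48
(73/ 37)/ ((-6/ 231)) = -5621/ 74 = -75.96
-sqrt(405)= -9 * sqrt(5)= -20.12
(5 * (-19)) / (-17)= 95 / 17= 5.59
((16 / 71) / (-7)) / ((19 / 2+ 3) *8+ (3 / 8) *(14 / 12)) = -256 / 798679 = -0.00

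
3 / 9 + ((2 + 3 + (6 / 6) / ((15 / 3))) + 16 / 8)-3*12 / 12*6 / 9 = 83 / 15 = 5.53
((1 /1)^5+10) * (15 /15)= 11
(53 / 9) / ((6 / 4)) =106 / 27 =3.93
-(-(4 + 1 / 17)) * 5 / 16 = 345 / 272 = 1.27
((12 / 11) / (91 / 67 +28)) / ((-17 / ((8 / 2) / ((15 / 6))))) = -6432 / 1839145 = -0.00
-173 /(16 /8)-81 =-335 /2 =-167.50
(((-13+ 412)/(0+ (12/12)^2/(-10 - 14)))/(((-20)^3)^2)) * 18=-10773/4000000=-0.00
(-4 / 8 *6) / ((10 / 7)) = -21 / 10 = -2.10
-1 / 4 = -0.25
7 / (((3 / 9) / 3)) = 63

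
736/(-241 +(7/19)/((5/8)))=-3040/993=-3.06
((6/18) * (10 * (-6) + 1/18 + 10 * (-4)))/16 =-1799/864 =-2.08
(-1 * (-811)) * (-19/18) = -15409/18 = -856.06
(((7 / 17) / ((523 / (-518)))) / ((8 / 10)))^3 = -744909349625 / 5622659935768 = -0.13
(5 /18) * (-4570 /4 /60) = -2285 /432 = -5.29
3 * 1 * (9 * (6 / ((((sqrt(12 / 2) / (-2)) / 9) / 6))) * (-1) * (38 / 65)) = 110808 * sqrt(6) / 65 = 4175.74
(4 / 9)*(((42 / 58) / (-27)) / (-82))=14 / 96309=0.00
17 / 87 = 0.20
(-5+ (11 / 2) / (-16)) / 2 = -171 / 64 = -2.67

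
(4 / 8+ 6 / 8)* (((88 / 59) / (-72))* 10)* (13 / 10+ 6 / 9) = -55 / 108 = -0.51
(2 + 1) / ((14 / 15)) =45 / 14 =3.21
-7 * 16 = -112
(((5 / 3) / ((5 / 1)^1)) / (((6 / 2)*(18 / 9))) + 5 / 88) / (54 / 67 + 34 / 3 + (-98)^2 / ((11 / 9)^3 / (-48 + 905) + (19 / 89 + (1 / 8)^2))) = 700979648069 / 259154852069429184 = 0.00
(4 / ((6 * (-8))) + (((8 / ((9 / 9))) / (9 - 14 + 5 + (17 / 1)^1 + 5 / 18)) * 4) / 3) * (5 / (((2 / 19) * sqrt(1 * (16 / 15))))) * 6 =189335 * sqrt(15) / 4976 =147.37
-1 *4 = -4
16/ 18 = 8/ 9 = 0.89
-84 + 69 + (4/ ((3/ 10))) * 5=155/ 3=51.67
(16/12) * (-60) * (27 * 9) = -19440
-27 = -27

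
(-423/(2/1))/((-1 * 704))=423/1408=0.30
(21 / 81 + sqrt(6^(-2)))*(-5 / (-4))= 115 / 216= 0.53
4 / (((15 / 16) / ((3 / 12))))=1.07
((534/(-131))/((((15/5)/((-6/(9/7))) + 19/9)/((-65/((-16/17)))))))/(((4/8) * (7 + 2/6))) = -11152323/213268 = -52.29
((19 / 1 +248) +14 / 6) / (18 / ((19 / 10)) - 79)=-15352 / 3963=-3.87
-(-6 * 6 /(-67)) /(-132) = 3 /737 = 0.00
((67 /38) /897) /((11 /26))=67 /14421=0.00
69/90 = 23/30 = 0.77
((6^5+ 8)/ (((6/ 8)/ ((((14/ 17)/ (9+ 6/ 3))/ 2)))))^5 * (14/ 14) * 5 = 2459089284384766619193180160/ 55566661698801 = 44254760124231.61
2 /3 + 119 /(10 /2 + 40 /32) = 1478 /75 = 19.71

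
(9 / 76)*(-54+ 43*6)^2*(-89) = -8333604 / 19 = -438610.74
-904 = -904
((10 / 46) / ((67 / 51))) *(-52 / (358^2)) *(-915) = 3033225 / 49375181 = 0.06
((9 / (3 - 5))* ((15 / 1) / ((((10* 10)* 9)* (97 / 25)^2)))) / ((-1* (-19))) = -375 / 1430168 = -0.00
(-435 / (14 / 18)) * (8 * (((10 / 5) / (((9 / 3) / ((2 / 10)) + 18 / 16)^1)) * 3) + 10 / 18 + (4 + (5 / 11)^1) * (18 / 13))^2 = -52624.62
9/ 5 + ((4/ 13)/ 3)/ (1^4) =1.90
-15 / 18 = -5 / 6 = -0.83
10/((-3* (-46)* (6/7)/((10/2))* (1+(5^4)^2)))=175/161719164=0.00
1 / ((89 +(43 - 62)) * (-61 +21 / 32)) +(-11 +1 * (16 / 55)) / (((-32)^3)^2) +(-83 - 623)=-563569809551883177 / 798257252925440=-706.00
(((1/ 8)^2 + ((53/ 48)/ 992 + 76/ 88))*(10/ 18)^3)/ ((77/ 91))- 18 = -74853557017/ 4200159744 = -17.82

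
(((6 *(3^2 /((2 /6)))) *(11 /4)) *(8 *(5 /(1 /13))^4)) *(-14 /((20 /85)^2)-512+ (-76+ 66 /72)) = -106875672564375 /2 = -53437836282187.50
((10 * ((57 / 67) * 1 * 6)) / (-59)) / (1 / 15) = -12.98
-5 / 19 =-0.26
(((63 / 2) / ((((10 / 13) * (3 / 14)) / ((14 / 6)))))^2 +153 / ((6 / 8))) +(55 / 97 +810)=1938461357 / 9700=199841.38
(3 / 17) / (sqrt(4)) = 3 / 34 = 0.09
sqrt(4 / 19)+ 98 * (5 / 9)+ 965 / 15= 2 * sqrt(19) / 19+ 1069 / 9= 119.24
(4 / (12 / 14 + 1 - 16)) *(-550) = 1400 / 9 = 155.56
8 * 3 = 24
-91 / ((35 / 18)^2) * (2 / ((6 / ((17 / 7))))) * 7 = -23868 / 175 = -136.39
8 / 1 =8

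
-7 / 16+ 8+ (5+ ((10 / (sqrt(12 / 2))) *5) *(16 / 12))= 201 / 16+ 100 *sqrt(6) / 9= 39.78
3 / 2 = 1.50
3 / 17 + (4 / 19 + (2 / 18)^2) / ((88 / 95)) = 50539 / 121176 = 0.42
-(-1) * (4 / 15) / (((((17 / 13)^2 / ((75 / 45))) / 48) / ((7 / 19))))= 75712 / 16473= 4.60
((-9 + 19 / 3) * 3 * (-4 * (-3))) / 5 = -96 / 5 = -19.20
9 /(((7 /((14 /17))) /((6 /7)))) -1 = -11 /119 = -0.09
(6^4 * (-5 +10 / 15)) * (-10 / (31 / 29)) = 52536.77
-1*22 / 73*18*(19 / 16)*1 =-1881 / 292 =-6.44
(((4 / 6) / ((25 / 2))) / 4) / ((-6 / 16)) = -8 / 225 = -0.04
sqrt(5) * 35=35 * sqrt(5)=78.26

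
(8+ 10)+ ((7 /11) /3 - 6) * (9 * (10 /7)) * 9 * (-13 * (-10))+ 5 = -6702329 /77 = -87043.23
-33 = -33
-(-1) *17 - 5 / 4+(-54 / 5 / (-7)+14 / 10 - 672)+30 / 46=-2101549 / 3220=-652.65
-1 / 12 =-0.08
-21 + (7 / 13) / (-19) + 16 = -1242 / 247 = -5.03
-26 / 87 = -0.30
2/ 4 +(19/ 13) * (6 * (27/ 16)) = 1591/ 104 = 15.30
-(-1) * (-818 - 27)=-845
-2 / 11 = -0.18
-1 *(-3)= 3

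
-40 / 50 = -4 / 5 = -0.80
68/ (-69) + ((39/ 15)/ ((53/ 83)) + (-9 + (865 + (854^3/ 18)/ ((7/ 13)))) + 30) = 3525077319683/ 54855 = 64261732.20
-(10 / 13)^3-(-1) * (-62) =-137214 / 2197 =-62.46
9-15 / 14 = 111 / 14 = 7.93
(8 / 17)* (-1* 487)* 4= -15584 / 17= -916.71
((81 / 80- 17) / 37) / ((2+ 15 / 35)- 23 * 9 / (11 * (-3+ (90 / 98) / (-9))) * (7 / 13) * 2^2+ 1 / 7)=-24325301 / 880332120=-0.03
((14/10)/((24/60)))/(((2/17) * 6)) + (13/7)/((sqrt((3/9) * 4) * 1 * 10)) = 13 * sqrt(3)/140 + 119/24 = 5.12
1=1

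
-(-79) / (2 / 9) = 711 / 2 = 355.50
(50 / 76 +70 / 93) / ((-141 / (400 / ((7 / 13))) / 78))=-336986000 / 581343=-579.67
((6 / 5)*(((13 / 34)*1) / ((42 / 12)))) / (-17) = -78 / 10115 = -0.01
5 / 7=0.71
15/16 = 0.94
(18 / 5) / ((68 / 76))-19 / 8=1121 / 680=1.65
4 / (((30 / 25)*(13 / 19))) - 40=-1370 / 39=-35.13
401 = 401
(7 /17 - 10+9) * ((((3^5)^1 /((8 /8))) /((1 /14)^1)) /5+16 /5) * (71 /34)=-242678 /289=-839.72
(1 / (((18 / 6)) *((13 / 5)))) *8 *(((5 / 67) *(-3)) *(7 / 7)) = -200 / 871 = -0.23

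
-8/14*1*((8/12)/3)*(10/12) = -20/189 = -0.11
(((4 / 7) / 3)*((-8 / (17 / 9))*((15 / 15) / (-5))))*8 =1.29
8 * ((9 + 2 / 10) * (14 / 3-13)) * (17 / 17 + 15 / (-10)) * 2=1840 / 3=613.33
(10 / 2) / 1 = 5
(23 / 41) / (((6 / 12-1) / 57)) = -2622 / 41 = -63.95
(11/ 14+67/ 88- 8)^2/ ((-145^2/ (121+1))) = -38553525/ 159561248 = -0.24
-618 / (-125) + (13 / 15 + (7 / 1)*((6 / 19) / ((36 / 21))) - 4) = 44177 / 14250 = 3.10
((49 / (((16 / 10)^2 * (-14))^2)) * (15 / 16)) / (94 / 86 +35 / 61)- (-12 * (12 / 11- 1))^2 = -162062008167 / 138677321728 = -1.17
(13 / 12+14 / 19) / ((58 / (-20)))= -2075 / 3306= -0.63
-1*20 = -20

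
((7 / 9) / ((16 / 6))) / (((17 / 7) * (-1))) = -49 / 408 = -0.12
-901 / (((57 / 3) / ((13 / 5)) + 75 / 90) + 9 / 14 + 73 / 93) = -94.16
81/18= 9/2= 4.50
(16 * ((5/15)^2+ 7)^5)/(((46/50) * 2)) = 214748364800/1358127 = 158120.97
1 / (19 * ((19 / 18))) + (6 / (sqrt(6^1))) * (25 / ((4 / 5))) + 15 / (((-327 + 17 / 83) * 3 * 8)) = 3756041 / 78334112 + 125 * sqrt(6) / 4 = 76.59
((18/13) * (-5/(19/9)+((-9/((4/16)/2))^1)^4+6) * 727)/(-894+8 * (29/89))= -297338107095891/9797749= -30347593.83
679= 679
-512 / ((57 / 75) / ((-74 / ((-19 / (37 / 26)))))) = -17523200 / 4693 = -3733.90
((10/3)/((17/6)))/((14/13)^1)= 130/119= 1.09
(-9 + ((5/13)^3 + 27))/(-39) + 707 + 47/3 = 20626859/28561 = 722.20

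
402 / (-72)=-67 / 12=-5.58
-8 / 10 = -4 / 5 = -0.80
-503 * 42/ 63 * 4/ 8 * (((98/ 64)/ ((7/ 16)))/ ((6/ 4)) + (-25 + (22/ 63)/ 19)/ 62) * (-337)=24284654393/ 222642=109074.90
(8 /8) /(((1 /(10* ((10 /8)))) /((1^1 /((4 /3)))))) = 75 /8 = 9.38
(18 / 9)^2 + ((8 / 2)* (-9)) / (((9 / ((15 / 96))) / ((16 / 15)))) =3.33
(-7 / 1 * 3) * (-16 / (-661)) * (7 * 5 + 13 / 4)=-12852 / 661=-19.44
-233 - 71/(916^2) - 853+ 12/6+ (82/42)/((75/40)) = -286228873757/264302640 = -1082.96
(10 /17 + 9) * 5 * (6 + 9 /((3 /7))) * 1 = 22005 /17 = 1294.41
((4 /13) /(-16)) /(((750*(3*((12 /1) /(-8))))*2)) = 1 /351000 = 0.00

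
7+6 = 13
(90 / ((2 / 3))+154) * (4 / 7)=1156 / 7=165.14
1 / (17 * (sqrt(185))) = sqrt(185) / 3145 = 0.00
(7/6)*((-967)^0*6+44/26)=350/39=8.97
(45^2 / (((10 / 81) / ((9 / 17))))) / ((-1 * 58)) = -295245 / 1972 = -149.72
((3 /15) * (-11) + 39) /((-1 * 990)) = -92 /2475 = -0.04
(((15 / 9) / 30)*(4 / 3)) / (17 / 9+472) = 2 / 12795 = 0.00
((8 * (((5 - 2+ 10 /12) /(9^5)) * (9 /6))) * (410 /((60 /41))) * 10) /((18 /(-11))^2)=23391115 /28697814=0.82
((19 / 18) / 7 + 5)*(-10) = -3245 / 63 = -51.51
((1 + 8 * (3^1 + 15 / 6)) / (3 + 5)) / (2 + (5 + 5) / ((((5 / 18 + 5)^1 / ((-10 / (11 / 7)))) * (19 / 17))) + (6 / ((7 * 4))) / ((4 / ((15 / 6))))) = -2501730 / 3849011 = -0.65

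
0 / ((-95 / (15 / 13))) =0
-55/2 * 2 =-55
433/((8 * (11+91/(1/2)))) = 433/1544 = 0.28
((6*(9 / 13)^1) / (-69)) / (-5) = 18 / 1495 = 0.01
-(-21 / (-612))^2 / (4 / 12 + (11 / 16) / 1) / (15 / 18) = -2 / 1445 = -0.00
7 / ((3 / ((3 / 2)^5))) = 567 / 32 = 17.72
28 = 28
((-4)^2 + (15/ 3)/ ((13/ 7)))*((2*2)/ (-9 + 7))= -486/ 13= -37.38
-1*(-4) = 4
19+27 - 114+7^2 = -19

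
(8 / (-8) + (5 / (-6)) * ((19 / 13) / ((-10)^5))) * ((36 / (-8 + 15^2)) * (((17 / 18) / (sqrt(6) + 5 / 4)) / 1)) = 26519677 / 600873000 - 26519677 * sqrt(6) / 751091250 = -0.04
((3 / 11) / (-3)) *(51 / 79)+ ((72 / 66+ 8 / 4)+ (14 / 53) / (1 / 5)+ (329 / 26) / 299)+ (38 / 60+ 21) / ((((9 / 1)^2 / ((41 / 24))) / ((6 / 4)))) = 35356815781351 / 6960435973920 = 5.08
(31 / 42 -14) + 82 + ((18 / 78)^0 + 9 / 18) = 1475 / 21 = 70.24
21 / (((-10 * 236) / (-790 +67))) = 15183 / 2360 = 6.43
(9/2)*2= 9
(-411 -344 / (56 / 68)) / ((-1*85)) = 5801 / 595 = 9.75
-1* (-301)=301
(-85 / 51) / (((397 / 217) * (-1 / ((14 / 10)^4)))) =521017 / 148875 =3.50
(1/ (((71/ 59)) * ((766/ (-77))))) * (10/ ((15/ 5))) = -22715/ 81579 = -0.28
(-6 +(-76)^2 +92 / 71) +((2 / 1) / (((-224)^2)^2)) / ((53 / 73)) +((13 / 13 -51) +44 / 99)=243930969185236535 / 42632304132096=5721.74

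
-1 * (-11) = 11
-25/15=-5/3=-1.67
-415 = -415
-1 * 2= -2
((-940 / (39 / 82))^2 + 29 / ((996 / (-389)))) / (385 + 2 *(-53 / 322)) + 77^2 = 502997964583429 / 31273925904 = 16083.62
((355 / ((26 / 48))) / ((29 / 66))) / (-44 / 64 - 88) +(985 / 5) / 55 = -11801633 / 891605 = -13.24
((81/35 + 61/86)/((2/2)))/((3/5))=9101/1806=5.04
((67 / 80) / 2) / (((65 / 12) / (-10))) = -201 / 260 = -0.77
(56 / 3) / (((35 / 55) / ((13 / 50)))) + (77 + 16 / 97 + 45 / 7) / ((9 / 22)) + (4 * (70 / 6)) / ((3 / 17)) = 72783664 / 152775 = 476.41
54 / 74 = 27 / 37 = 0.73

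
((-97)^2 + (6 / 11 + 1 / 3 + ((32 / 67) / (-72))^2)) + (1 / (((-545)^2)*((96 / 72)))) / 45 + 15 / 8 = 447250530973801091 / 47520423819000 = 9411.75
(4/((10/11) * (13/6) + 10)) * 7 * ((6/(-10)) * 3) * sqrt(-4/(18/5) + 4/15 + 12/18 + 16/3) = -5544 * sqrt(290)/9875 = -9.56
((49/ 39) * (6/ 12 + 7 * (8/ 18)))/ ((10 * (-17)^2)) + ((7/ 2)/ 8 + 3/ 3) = 1.44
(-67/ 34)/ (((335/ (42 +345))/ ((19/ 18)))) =-817/ 340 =-2.40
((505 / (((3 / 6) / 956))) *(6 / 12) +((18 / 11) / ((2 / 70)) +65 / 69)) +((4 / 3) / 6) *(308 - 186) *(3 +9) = 366721133 / 759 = 483163.55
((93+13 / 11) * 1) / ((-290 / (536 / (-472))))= 34706 / 94105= 0.37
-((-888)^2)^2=-621801639936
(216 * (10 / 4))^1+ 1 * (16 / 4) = 544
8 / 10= 4 / 5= 0.80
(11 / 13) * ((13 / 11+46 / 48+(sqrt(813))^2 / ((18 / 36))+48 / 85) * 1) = 36548137 / 26520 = 1378.13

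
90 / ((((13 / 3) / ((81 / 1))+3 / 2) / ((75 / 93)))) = 218700 / 4681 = 46.72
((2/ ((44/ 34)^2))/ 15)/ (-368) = -289/ 1335840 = -0.00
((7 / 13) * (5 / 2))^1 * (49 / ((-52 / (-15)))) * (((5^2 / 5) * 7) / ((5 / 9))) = 1620675 / 1352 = 1198.72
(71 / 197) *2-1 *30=-5768 / 197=-29.28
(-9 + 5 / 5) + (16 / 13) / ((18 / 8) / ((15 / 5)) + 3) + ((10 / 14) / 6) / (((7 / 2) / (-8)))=-75904 / 9555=-7.94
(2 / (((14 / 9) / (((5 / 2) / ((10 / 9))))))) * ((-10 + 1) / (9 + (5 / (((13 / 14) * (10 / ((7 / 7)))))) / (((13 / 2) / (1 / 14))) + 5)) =-13689 / 7364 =-1.86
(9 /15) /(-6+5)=-3 /5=-0.60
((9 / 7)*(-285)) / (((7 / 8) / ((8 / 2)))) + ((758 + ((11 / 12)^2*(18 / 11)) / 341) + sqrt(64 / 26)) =-11144575 / 12152 + 4*sqrt(26) / 13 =-915.53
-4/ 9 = -0.44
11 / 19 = 0.58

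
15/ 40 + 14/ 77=0.56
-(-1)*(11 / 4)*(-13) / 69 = -143 / 276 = -0.52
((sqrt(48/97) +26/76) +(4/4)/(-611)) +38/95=4 * sqrt(291)/97 +85961/116090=1.44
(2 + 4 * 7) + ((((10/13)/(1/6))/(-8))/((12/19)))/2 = 6145/208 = 29.54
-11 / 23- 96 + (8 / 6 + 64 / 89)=-579869 / 6141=-94.43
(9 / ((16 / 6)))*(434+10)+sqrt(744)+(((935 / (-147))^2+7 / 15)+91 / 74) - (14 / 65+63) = 1504.71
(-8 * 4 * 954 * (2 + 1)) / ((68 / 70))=-1602720 / 17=-94277.65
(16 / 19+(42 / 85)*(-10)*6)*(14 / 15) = -130256 / 4845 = -26.88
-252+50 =-202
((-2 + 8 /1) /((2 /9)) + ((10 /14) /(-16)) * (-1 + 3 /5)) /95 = 1513 /5320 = 0.28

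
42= 42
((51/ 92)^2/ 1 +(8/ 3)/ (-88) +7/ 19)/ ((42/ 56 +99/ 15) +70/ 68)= 291141575/ 3779859468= 0.08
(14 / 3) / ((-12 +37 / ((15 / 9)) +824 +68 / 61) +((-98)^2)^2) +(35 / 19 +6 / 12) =7511373297077 / 3207103136214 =2.34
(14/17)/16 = 7/136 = 0.05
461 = 461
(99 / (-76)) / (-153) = 11 / 1292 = 0.01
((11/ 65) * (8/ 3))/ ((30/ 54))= 264/ 325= 0.81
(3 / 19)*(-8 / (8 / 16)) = -2.53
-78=-78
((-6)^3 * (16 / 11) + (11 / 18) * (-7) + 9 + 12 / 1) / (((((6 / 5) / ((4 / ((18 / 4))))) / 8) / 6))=-9423520 / 891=-10576.34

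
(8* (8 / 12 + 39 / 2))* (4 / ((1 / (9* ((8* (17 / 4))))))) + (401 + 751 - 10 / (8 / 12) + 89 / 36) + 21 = 7150769 / 36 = 198632.47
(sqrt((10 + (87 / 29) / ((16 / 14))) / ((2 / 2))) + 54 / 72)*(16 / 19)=12 / 19 + 4*sqrt(202) / 19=3.62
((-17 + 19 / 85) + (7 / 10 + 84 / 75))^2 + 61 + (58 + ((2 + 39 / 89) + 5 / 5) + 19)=23479042841 / 64302500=365.13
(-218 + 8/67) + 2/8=-58325/268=-217.63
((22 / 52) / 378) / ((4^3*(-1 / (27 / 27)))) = -11 / 628992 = -0.00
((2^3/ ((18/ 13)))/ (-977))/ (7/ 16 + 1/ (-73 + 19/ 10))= -0.01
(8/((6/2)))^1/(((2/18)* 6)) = 4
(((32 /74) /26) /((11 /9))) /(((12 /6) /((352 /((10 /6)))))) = 1.44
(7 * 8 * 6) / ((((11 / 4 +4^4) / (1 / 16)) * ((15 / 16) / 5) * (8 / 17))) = 952 / 1035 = 0.92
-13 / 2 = -6.50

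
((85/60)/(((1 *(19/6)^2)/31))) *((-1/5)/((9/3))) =-527/1805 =-0.29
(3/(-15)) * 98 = -19.60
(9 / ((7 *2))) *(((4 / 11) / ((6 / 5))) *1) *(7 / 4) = 15 / 44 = 0.34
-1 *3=-3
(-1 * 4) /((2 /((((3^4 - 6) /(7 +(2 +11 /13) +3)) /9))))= -1.30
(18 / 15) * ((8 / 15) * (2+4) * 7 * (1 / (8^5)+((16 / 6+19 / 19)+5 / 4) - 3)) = 1318933 / 25600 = 51.52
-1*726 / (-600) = 121 / 100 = 1.21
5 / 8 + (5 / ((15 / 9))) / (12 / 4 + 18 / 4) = 41 / 40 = 1.02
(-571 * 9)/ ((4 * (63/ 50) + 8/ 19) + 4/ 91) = -74044425/ 79318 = -933.51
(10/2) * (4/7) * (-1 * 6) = -120/7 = -17.14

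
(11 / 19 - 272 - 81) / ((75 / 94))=-209808 / 475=-441.70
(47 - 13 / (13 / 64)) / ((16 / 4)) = -17 / 4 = -4.25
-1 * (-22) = 22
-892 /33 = -27.03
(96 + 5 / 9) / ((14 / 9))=869 / 14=62.07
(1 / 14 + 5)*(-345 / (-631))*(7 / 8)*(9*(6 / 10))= 132273 / 10096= 13.10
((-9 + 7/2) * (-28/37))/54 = 77/999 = 0.08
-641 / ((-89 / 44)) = 28204 / 89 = 316.90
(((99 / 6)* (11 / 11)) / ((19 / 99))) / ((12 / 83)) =90387 / 152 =594.65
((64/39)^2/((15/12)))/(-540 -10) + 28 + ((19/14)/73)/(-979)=484146845699/17293389750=28.00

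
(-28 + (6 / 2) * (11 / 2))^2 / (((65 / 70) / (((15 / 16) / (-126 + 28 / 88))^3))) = -19010673 / 321603423232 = -0.00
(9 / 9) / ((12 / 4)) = 1 / 3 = 0.33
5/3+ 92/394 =1123/591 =1.90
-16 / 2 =-8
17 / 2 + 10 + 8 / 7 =275 / 14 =19.64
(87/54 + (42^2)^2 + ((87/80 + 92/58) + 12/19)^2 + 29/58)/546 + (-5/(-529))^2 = 2175394233592737119503/381708321430924800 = 5699.10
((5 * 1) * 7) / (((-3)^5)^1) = -35 / 243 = -0.14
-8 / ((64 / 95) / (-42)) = 498.75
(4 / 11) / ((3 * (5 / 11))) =4 / 15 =0.27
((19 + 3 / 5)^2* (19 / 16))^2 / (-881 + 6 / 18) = -6243279483 / 26420000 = -236.31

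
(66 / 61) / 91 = 66 / 5551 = 0.01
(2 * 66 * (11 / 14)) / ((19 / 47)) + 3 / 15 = 256.76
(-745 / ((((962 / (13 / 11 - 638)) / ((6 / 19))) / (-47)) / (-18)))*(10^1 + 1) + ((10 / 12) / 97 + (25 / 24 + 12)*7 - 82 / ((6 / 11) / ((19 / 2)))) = 30806206164125 / 21275592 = 1447960.00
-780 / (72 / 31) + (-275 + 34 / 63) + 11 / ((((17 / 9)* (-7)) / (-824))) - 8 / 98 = 1126609 / 14994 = 75.14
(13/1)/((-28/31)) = -403/28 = -14.39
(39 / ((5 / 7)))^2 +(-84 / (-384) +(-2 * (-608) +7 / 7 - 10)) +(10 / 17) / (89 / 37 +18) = 8601313801 / 2053600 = 4188.41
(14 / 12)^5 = 16807 / 7776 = 2.16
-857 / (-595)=857 / 595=1.44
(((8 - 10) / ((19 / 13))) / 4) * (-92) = 598 / 19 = 31.47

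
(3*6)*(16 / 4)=72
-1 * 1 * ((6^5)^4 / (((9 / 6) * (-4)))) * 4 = 2437438960041984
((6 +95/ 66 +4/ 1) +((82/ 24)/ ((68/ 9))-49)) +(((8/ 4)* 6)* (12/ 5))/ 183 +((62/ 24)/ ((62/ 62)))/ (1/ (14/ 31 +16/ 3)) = -180740911/ 8213040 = -22.01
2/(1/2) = 4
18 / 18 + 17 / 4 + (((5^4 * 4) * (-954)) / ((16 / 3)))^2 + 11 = 199976660172.50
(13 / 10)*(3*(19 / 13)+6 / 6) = 7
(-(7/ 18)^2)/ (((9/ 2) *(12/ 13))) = -0.04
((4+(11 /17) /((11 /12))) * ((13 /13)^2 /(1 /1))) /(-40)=-0.12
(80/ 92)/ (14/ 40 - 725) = -400/ 333339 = -0.00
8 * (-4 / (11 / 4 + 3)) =-5.57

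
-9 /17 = -0.53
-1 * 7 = -7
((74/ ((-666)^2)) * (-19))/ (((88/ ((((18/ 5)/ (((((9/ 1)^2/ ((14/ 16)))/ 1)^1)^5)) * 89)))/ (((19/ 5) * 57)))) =-10259849957/ 27901059095730585600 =-0.00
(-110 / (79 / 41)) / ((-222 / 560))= 1262800 / 8769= 144.01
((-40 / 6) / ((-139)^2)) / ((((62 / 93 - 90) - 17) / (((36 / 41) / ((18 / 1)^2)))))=20 / 2274294231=0.00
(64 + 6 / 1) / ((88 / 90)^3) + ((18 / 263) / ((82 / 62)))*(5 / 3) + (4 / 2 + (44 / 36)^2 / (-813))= 2327793995850365 / 30244276754208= 76.97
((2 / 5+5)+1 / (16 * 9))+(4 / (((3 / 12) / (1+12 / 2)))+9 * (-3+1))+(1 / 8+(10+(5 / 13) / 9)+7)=363713 / 3120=116.57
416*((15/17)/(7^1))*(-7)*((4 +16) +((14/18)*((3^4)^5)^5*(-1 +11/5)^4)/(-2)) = 324168337520269271131285758933537655559444014462852992/2125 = 152549805891891421708840400000000000000000000000000.00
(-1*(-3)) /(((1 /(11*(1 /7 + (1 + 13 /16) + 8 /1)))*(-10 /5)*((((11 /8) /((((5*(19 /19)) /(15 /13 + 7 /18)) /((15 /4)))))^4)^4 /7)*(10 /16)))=-1.09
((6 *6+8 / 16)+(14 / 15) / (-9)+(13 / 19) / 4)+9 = 467521 / 10260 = 45.57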